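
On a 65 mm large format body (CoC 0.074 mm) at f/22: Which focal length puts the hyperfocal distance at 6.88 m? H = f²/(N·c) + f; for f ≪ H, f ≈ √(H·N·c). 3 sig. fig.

105 mm

From H = f²/(N·c) + f, with f ≪ H: f ≈ √(H·N·c) = √(6880 × 22 × 0.074) = √11201 ≈ 105.8 mm.
Exact: f² + N·c·f − N·c·H = 0 ⇒ f = (−N·c + √((N·c)² + 4·N·c·H))/2 = (−1.628 + √44805)/2 ≈ 105.02 mm ≈ 105 mm.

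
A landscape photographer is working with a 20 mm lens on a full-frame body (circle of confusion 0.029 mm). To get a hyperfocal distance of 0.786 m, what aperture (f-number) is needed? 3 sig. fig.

Rearrange H = f²/(N·c) + f for N: N = f² / ((H − f)·c).
N = 20² / ((786 − 20) × 0.029) = 400 / 22.21 ≈ 18.

f/18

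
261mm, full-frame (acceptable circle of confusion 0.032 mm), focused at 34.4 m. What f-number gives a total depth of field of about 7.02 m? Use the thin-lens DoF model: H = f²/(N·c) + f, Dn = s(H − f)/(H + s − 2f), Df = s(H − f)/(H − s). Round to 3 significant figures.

Write h = H − f = f²/(N·c). The thin-lens limits are Dn = s·h/(h + (s−f)) and Df = s·h/(h − (s−f)), so DoF = Df − Dn = 2·s·(s−f)·h / (h² − (s−f)²).
That is a quadratic in h: DoF·h² − 2·s·(s−f)·h − DoF·(s−f)² = 0 ⇒ h = (s−f)·(s + √(s² + DoF²)) / DoF = 34139 × (34400 + √(34400² + 7020²)) / 7020 = 34139 × (34400 + 35109.0) / 7020 ≈ 338029 mm.
Then N = f²/(c·h) = 261² / (0.032 × 338029) = 68121 / 10817 ≈ 6.30.

f/6.30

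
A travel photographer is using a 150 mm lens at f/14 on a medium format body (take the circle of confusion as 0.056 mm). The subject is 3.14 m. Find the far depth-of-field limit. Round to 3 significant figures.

Hyperfocal distance H = f²/(N·c) + f = 150²/(14 × 0.056) + 150 = 22500/0.784 + 150 ≈ 28849.0 mm ≈ 28.85 m.
Far limit Df = s·(H − f)/(H − s) = 3140 × (28849.0 − 150) / (28849.0 − 3140) = 3140 × 28699.0 / 25709.0 ≈ 3505.2 mm ≈ 3.51 m.

3.51 m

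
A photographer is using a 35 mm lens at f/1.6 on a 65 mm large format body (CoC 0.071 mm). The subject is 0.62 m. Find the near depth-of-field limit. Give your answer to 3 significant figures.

0.588 m

Hyperfocal distance H = f²/(N·c) + f = 35²/(1.6 × 0.071) + 35 = 1225/0.1136 + 35 ≈ 10818.5 mm ≈ 10.82 m.
Near limit Dn = s·(H − f)/(H + s − 2f) = 620 × (10818.5 − 35) / (10818.5 + 620 − 2 × 35) = 620 × 10783.5 / 11368.5 ≈ 588.10 mm ≈ 0.588 m.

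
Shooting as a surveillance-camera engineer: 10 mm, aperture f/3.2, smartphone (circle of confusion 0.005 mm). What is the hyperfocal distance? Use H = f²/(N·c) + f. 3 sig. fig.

Hyperfocal distance H = f²/(N·c) + f = 10²/(3.2 × 0.005) + 10 = 100/0.016 + 10 ≈ 6260.0 mm ≈ 6.26 m.

6.26 m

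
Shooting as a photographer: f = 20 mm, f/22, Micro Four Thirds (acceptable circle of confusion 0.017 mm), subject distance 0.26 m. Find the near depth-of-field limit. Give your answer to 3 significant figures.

Hyperfocal distance H = f²/(N·c) + f = 20²/(22 × 0.017) + 20 = 400/0.374 + 20 ≈ 1089.5 mm ≈ 1.090 m.
Near limit Dn = s·(H − f)/(H + s − 2f) = 260 × (1089.5 − 20) / (1089.5 + 260 − 2 × 20) = 260 × 1069.5 / 1309.5 ≈ 212.35 mm.

212 mm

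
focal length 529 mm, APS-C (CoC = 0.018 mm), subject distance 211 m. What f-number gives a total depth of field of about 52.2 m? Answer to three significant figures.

Write h = H − f = f²/(N·c). The thin-lens limits are Dn = s·h/(h + (s−f)) and Df = s·h/(h − (s−f)), so DoF = Df − Dn = 2·s·(s−f)·h / (h² − (s−f)²).
That is a quadratic in h: DoF·h² − 2·s·(s−f)·h − DoF·(s−f)² = 0 ⇒ h = (s−f)·(s + √(s² + DoF²)) / DoF = 210471 × (211000 + √(211000² + 52200²)) / 52200 = 210471 × (211000 + 217361) / 52200 ≈ 1727157 mm.
Then N = f²/(c·h) = 529² / (0.018 × 1727157) = 279841 / 31089 ≈ 9.

f/9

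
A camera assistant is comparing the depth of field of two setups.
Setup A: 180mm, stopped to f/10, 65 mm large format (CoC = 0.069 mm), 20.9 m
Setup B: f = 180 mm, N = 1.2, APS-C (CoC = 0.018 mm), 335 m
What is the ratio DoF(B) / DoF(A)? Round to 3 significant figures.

6.87

Setup A: H = 180²/(10×0.069) + 180 ≈ 47136.5 mm; DoF = Df − Dn = 37406 − 14501 ≈ 22905 mm.
Setup B: H = 180²/(1.2×0.018) + 180 ≈ 1500180.0 mm; DoF = Df − Dn = 431264 − 273869 ≈ 157395 mm.
Ratio = 157395 / 22905 ≈ 6.87.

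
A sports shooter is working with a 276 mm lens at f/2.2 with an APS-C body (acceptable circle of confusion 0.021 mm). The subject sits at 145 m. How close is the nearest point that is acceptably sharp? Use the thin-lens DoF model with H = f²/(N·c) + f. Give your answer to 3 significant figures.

Hyperfocal distance H = f²/(N·c) + f = 276²/(2.2 × 0.021) + 276 = 76176/0.0462 + 276 ≈ 1649107.2 mm ≈ 1649 m.
Near limit Dn = s·(H − f)/(H + s − 2f) = 145000 × (1649107.2 − 276) / (1649107.2 + 145000 − 2 × 276) = 145000 × 1648831.2 / 1793555.2 ≈ 133300 mm ≈ 133 m.

133 m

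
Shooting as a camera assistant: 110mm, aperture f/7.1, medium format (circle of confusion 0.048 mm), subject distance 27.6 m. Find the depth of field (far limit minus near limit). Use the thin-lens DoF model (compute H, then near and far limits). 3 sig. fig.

Hyperfocal distance H = f²/(N·c) + f = 110²/(7.1 × 0.048) + 110 = 12100/0.3408 + 110 ≈ 35614.7 mm ≈ 35.61 m.
Near limit Dn = s·(H − f)/(H + s − 2f) = 27600 × (35614.7 − 110) / (35614.7 + 27600 − 2 × 110) = 27600 × 35504.7 / 62994.7 ≈ 15556 mm.
Far limit Df = s·(H − f)/(H − s) = 27600 × (35614.7 − 110) / (35614.7 − 27600) = 27600 × 35504.7 / 8014.7 ≈ 122267 mm.
Depth of field = Df − Dn = 122267 − 15556 ≈ 106711 mm ≈ 107 m.

107 m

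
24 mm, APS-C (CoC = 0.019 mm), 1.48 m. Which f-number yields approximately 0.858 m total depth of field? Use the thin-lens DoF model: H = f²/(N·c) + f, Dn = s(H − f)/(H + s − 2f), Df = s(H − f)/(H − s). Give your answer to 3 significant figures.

f/5.60

Write h = H − f = f²/(N·c). The thin-lens limits are Dn = s·h/(h + (s−f)) and Df = s·h/(h − (s−f)), so DoF = Df − Dn = 2·s·(s−f)·h / (h² − (s−f)²).
That is a quadratic in h: DoF·h² − 2·s·(s−f)·h − DoF·(s−f)² = 0 ⇒ h = (s−f)·(s + √(s² + DoF²)) / DoF = 1456 × (1480 + √(1480² + 858²)) / 858 = 1456 × (1480 + 1710.72) / 858 ≈ 5414.6 mm.
Then N = f²/(c·h) = 24² / (0.019 × 5414.6) = 576 / 102.88 ≈ 5.60.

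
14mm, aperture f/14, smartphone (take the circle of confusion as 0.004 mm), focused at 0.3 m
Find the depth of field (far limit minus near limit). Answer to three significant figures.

Hyperfocal distance H = f²/(N·c) + f = 14²/(14 × 0.004) + 14 = 196/0.056 + 14 ≈ 3514.0 mm ≈ 3.514 m.
Near limit Dn = s·(H − f)/(H + s − 2f) = 300 × (3514.0 − 14) / (3514.0 + 300 − 2 × 14) = 300 × 3500.0 / 3786.0 ≈ 277.338 mm.
Far limit Df = s·(H − f)/(H − s) = 300 × (3514.0 − 14) / (3514.0 − 300) = 300 × 3500.0 / 3214.0 ≈ 326.696 mm.
Depth of field = Df − Dn = 326.696 − 277.338 ≈ 49.358 mm.

49.4 mm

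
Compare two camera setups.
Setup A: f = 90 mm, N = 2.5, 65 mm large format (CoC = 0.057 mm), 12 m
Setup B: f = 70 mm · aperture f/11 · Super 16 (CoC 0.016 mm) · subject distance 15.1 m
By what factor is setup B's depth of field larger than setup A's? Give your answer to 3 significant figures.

Setup A: H = 90²/(2.5×0.057) + 90 ≈ 56932.1 mm; DoF = Df − Dn = 15180.8 − 9921.2 ≈ 5259.6 mm.
Setup B: H = 70²/(11×0.016) + 70 ≈ 27910.9 mm; DoF = Df − Dn = 32816 − 9806 ≈ 23010 mm.
Ratio = 23010 / 5259.6 ≈ 4.37.

4.37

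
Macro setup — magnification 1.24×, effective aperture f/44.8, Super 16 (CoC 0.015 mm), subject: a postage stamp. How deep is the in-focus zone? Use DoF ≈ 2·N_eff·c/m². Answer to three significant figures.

0.874 mm

At magnification m, DoF ≈ 2·N_eff·c/m² = 2 × 44.8 × 0.015 / 1.24² = 1.344 / 1.538 ≈ 0.874 mm.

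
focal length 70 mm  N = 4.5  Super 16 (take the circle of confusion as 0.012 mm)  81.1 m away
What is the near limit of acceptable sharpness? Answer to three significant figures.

42.8 m

Hyperfocal distance H = f²/(N·c) + f = 70²/(4.5 × 0.012) + 70 = 4900/0.054 + 70 ≈ 90810.7 mm ≈ 90.81 m.
Near limit Dn = s·(H − f)/(H + s − 2f) = 81100 × (90810.7 − 70) / (90810.7 + 81100 − 2 × 70) = 81100 × 90740.7 / 171770.7 ≈ 42842 mm ≈ 42.8 m.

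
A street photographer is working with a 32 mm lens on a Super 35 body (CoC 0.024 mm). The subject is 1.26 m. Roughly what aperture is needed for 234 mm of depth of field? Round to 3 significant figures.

Write h = H − f = f²/(N·c). The thin-lens limits are Dn = s·h/(h + (s−f)) and Df = s·h/(h − (s−f)), so DoF = Df − Dn = 2·s·(s−f)·h / (h² − (s−f)²).
That is a quadratic in h: DoF·h² − 2·s·(s−f)·h − DoF·(s−f)² = 0 ⇒ h = (s−f)·(s + √(s² + DoF²)) / DoF = 1228 × (1260 + √(1260² + 234²)) / 234 = 1228 × (1260 + 1281.54) / 234 ≈ 13338 mm.
Then N = f²/(c·h) = 32² / (0.024 × 13338) = 1024 / 320.10 ≈ 3.20.

f/3.20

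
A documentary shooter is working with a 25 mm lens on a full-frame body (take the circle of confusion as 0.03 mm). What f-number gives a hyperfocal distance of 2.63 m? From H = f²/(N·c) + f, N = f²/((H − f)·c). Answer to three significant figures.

f/8

Rearrange H = f²/(N·c) + f for N: N = f² / ((H − f)·c).
N = 25² / ((2630 − 25) × 0.03) = 625 / 78.15 ≈ 8.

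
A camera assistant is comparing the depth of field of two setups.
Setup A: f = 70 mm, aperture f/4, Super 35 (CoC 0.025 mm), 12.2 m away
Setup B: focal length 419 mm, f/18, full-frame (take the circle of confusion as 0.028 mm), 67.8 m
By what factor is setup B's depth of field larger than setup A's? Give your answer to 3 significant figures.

4.23

Setup A: H = 70²/(4×0.025) + 70 ≈ 49070.0 mm; DoF = Df − Dn = 16213.7 − 9779.2 ≈ 6434.5 mm.
Setup B: H = 419²/(18×0.028) + 419 ≈ 348754.3 mm; DoF = Df − Dn = 84060 − 56811 ≈ 27249 mm.
Ratio = 27249 / 6434.5 ≈ 4.23.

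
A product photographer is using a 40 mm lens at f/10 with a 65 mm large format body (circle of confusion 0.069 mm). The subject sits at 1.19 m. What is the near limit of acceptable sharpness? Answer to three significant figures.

0.795 m

Hyperfocal distance H = f²/(N·c) + f = 40²/(10 × 0.069) + 40 = 1600/0.69 + 40 ≈ 2358.8 mm ≈ 2.359 m.
Near limit Dn = s·(H − f)/(H + s − 2f) = 1190 × (2358.8 − 40) / (2358.8 + 1190 − 2 × 40) = 1190 × 2318.8 / 3468.8 ≈ 795.49 mm ≈ 0.795 m.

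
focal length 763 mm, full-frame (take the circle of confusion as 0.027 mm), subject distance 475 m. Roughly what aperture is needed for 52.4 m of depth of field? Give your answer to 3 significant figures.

f/2.50

Write h = H − f = f²/(N·c). The thin-lens limits are Dn = s·h/(h + (s−f)) and Df = s·h/(h − (s−f)), so DoF = Df − Dn = 2·s·(s−f)·h / (h² − (s−f)²).
That is a quadratic in h: DoF·h² − 2·s·(s−f)·h − DoF·(s−f)² = 0 ⇒ h = (s−f)·(s + √(s² + DoF²)) / DoF = 474237 × (475000 + √(475000² + 52400²)) / 52400 = 474237 × (475000 + 477882) / 52400 ≈ 8623887 mm.
Then N = f²/(c·h) = 763² / (0.027 × 8623887) = 582169 / 232845 ≈ 2.50.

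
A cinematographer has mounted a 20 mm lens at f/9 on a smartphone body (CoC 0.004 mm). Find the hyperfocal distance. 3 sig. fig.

Hyperfocal distance H = f²/(N·c) + f = 20²/(9 × 0.004) + 20 = 400/0.036 + 20 ≈ 11131.1 mm ≈ 11.1 m.

11.1 m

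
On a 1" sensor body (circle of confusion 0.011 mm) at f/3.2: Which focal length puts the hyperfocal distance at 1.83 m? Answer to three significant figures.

8.01 mm

From H = f²/(N·c) + f, with f ≪ H: f ≈ √(H·N·c) = √(1830 × 3.2 × 0.011) = √64.416 ≈ 8.026 mm.
Exact: f² + N·c·f − N·c·H = 0 ⇒ f = (−N·c + √((N·c)² + 4·N·c·H))/2 = (−0.0352 + √257.67)/2 ≈ 8.0084 mm ≈ 8.01 mm.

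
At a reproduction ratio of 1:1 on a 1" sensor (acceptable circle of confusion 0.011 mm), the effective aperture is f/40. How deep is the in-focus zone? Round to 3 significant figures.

At magnification m, DoF ≈ 2·N_eff·c/m² = 2 × 40 × 0.011 / 1² = 0.88 / 1 ≈ 0.88 mm.

0.880 mm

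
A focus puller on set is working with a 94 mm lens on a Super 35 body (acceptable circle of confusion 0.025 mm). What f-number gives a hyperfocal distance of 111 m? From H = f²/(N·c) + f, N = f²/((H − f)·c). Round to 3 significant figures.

Rearrange H = f²/(N·c) + f for N: N = f² / ((H − f)·c).
N = 94² / ((111000 − 94) × 0.025) = 8836 / 2773 ≈ 3.19.

f/3.19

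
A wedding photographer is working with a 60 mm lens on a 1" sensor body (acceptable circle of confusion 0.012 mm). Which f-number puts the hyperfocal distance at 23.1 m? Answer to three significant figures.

Rearrange H = f²/(N·c) + f for N: N = f² / ((H − f)·c).
N = 60² / ((23100 − 60) × 0.012) = 3600 / 276.5 ≈ 13.

f/13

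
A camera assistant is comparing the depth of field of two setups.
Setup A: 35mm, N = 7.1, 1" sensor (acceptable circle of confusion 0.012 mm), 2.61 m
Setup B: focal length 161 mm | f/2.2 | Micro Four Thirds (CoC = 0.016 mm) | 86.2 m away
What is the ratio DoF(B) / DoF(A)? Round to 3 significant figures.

21.1

Setup A: H = 35²/(7.1×0.012) + 35 ≈ 14412.9 mm; DoF = Df − Dn = 3179.41 − 2213.56 ≈ 965.85 mm.
Setup B: H = 161²/(2.2×0.016) + 161 ≈ 736553.0 mm; DoF = Df − Dn = 97604 − 77182 ≈ 20422 mm.
Ratio = 20422 / 965.85 ≈ 21.1.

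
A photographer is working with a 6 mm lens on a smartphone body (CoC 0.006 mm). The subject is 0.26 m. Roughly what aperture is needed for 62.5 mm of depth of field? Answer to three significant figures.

f/2.80

Write h = H − f = f²/(N·c). The thin-lens limits are Dn = s·h/(h + (s−f)) and Df = s·h/(h − (s−f)), so DoF = Df − Dn = 2·s·(s−f)·h / (h² − (s−f)²).
That is a quadratic in h: DoF·h² − 2·s·(s−f)·h − DoF·(s−f)² = 0 ⇒ h = (s−f)·(s + √(s² + DoF²)) / DoF = 254 × (260 + √(260² + 62.5²)) / 62.5 = 254 × (260 + 267.407) / 62.5 ≈ 2143.4 mm.
Then N = f²/(c·h) = 6² / (0.006 × 2143.4) = 36 / 12.860 ≈ 2.80.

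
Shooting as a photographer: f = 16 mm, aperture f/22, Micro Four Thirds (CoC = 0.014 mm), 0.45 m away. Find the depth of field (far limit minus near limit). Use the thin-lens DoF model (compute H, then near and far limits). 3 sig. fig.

0.646 m

Hyperfocal distance H = f²/(N·c) + f = 16²/(22 × 0.014) + 16 = 256/0.308 + 16 ≈ 847.2 mm ≈ 0.847 m.
Near limit Dn = s·(H − f)/(H + s − 2f) = 450 × (847.2 − 16) / (847.2 + 450 − 2 × 16) = 450 × 831.2 / 1265.2 ≈ 295.63 mm.
Far limit Df = s·(H − f)/(H − s) = 450 × (847.2 − 16) / (847.2 − 450) = 450 × 831.2 / 397.2 ≈ 941.73 mm.
Depth of field = Df − Dn = 941.73 − 295.63 ≈ 646.10 mm ≈ 0.646 m.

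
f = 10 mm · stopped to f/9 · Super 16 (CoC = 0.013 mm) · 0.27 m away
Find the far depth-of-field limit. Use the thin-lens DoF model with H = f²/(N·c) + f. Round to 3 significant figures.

388 mm

Hyperfocal distance H = f²/(N·c) + f = 10²/(9 × 0.013) + 10 = 100/0.117 + 10 ≈ 864.7 mm ≈ 0.865 m.
Far limit Df = s·(H − f)/(H − s) = 270 × (864.7 − 10) / (864.7 − 270) = 270 × 854.7 / 594.7 ≈ 388.04 mm.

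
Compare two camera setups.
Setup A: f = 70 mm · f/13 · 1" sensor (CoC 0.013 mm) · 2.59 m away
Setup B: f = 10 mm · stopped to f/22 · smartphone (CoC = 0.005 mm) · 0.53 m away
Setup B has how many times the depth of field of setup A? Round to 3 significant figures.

1.99

Setup A: H = 70²/(13×0.013) + 70 ≈ 29064.1 mm; DoF = Df − Dn = 2836.54 − 2382.89 ≈ 453.65 mm.
Setup B: H = 10²/(22×0.005) + 10 ≈ 919.1 mm; DoF = Df − Dn = 1238.32 − 337.15 ≈ 901.17 mm.
Ratio = 901.17 / 453.65 ≈ 1.99.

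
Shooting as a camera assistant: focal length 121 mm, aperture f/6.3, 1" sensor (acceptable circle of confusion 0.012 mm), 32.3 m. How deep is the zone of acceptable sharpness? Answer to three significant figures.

11.0 m

Hyperfocal distance H = f²/(N·c) + f = 121²/(6.3 × 0.012) + 121 = 14641/0.0756 + 121 ≈ 193785.0 mm ≈ 193.8 m.
Near limit Dn = s·(H − f)/(H + s − 2f) = 32300 × (193785.0 − 121) / (193785.0 + 32300 − 2 × 121) = 32300 × 193664.0 / 225843.0 ≈ 27698 mm.
Far limit Df = s·(H − f)/(H − s) = 32300 × (193785.0 − 121) / (193785.0 − 32300) = 32300 × 193664.0 / 161485.0 ≈ 38736 mm.
Depth of field = Df − Dn = 38736 − 27698 ≈ 11038 mm ≈ 11.0 m.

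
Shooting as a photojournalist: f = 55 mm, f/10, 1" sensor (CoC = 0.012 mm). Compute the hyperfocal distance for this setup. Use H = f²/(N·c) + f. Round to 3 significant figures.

Hyperfocal distance H = f²/(N·c) + f = 55²/(10 × 0.012) + 55 = 3025/0.12 + 55 ≈ 25263.3 mm ≈ 25.3 m.

25.3 m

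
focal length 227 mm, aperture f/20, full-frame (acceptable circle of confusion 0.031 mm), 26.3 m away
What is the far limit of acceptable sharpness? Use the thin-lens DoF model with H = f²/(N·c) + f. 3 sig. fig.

38.3 m

Hyperfocal distance H = f²/(N·c) + f = 227²/(20 × 0.031) + 227 = 51529/0.62 + 227 ≈ 83338.3 mm ≈ 83.34 m.
Far limit Df = s·(H − f)/(H − s) = 26300 × (83338.3 − 227) / (83338.3 − 26300) = 26300 × 83111.3 / 57038.3 ≈ 38322 mm ≈ 38.3 m.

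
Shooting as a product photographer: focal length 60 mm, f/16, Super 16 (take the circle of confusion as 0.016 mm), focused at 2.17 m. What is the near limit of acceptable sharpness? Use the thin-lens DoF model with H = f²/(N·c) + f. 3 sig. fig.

Hyperfocal distance H = f²/(N·c) + f = 60²/(16 × 0.016) + 60 = 3600/0.256 + 60 ≈ 14122.5 mm ≈ 14.12 m.
Near limit Dn = s·(H − f)/(H + s − 2f) = 2170 × (14122.5 − 60) / (14122.5 + 2170 − 2 × 60) = 2170 × 14062.5 / 16172.5 ≈ 1886.9 mm ≈ 1.89 m.

1.89 m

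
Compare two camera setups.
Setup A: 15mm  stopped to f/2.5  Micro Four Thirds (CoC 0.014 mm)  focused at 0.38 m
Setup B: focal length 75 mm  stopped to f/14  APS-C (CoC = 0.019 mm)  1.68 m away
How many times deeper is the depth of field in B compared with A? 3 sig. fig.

5.92

Setup A: H = 15²/(2.5×0.014) + 15 ≈ 6443.6 mm; DoF = Df − Dn = 402.874 − 359.584 ≈ 43.290 mm.
Setup B: H = 75²/(14×0.019) + 75 ≈ 21221.6 mm; DoF = Df − Dn = 1817.98 − 1561.49 ≈ 256.49 mm.
Ratio = 256.49 / 43.290 ≈ 5.92.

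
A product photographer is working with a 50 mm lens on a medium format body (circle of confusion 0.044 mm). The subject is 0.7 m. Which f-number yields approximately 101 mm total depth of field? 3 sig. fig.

f/6.27

Write h = H − f = f²/(N·c). The thin-lens limits are Dn = s·h/(h + (s−f)) and Df = s·h/(h − (s−f)), so DoF = Df − Dn = 2·s·(s−f)·h / (h² − (s−f)²).
That is a quadratic in h: DoF·h² − 2·s·(s−f)·h − DoF·(s−f)² = 0 ⇒ h = (s−f)·(s + √(s² + DoF²)) / DoF = 650 × (700 + √(700² + 101²)) / 101 = 650 × (700 + 707.249) / 101 ≈ 9056.6 mm.
Then N = f²/(c·h) = 50² / (0.044 × 9056.6) = 2500 / 398.49 ≈ 6.27.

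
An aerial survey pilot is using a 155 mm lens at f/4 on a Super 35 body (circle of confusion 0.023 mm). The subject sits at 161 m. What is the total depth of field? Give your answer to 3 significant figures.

Hyperfocal distance H = f²/(N·c) + f = 155²/(4 × 0.023) + 155 = 24025/0.092 + 155 ≈ 261296.3 mm ≈ 261.3 m.
Near limit Dn = s·(H − f)/(H + s − 2f) = 161000 × (261296.3 − 155) / (261296.3 + 161000 − 2 × 155) = 161000 × 261141.3 / 421986.3 ≈ 99633 mm.
Far limit Df = s·(H − f)/(H − s) = 161000 × (261296.3 − 155) / (261296.3 − 161000) = 161000 × 261141.3 / 100296.3 ≈ 419195 mm.
Depth of field = Df − Dn = 419195 − 99633 ≈ 319562 mm ≈ 320 m.

320 m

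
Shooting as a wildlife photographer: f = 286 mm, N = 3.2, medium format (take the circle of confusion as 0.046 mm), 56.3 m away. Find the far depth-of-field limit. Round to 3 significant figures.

62.6 m

Hyperfocal distance H = f²/(N·c) + f = 286²/(3.2 × 0.046) + 286 = 81796/0.1472 + 286 ≈ 555965.3 mm ≈ 556.0 m.
Far limit Df = s·(H − f)/(H − s) = 56300 × (555965.3 − 286) / (555965.3 − 56300) = 56300 × 555679.3 / 499665.3 ≈ 62611 mm ≈ 62.6 m.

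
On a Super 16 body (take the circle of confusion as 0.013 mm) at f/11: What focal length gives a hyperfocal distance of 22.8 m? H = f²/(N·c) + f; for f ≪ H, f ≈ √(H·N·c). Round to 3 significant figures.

57.0 mm

From H = f²/(N·c) + f, with f ≪ H: f ≈ √(H·N·c) = √(22800 × 11 × 0.013) = √3260.4 ≈ 57.10 mm.
Exact: f² + N·c·f − N·c·H = 0 ⇒ f = (−N·c + √((N·c)² + 4·N·c·H))/2 = (−0.143 + √13042)/2 ≈ 57.028 mm ≈ 57.0 mm.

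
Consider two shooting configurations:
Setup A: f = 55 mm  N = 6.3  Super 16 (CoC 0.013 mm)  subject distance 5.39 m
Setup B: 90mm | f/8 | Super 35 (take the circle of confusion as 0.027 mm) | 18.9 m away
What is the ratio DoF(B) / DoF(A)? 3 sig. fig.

15.9

Setup A: H = 55²/(6.3×0.013) + 55 ≈ 36990.3 mm; DoF = Df − Dn = 6300.0 − 4709.7 ≈ 1590.3 mm.
Setup B: H = 90²/(8×0.027) + 90 ≈ 37590.0 mm; DoF = Df − Dn = 37921 − 12587 ≈ 25334 mm.
Ratio = 25334 / 1590.3 ≈ 15.9.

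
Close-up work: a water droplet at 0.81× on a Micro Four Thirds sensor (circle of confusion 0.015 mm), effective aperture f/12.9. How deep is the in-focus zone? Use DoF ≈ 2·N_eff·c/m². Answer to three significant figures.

0.590 mm

At magnification m, DoF ≈ 2·N_eff·c/m² = 2 × 12.9 × 0.015 / 0.81² = 0.387 / 0.6561 ≈ 0.59 mm.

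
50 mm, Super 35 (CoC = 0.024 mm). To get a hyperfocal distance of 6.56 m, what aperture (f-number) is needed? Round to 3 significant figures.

Rearrange H = f²/(N·c) + f for N: N = f² / ((H − f)·c).
N = 50² / ((6560 − 50) × 0.024) = 2500 / 156.2 ≈ 16.

f/16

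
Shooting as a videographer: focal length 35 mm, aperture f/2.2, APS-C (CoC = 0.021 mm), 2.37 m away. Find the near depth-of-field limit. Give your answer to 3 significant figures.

Hyperfocal distance H = f²/(N·c) + f = 35²/(2.2 × 0.021) + 35 = 1225/0.0462 + 35 ≈ 26550.2 mm ≈ 26.55 m.
Near limit Dn = s·(H − f)/(H + s − 2f) = 2370 × (26550.2 − 35) / (26550.2 + 2370 − 2 × 35) = 2370 × 26515.2 / 28850.2 ≈ 2178.2 mm ≈ 2.18 m.

2.18 m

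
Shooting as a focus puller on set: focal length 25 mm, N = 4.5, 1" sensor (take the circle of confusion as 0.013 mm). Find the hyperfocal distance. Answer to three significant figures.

10.7 m

Hyperfocal distance H = f²/(N·c) + f = 25²/(4.5 × 0.013) + 25 = 625/0.0585 + 25 ≈ 10708.8 mm ≈ 10.7 m.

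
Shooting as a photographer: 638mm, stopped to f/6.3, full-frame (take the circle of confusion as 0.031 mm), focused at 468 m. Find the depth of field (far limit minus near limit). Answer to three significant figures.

Hyperfocal distance H = f²/(N·c) + f = 638²/(6.3 × 0.031) + 638 = 407044/0.1953 + 638 ≈ 2084836.7 mm ≈ 2085 m.
Near limit Dn = s·(H − f)/(H + s − 2f) = 468000 × (2084836.7 − 638) / (2084836.7 + 468000 − 2 × 638) = 468000 × 2084198.7 / 2551560.7 ≈ 382278 mm.
Far limit Df = s·(H − f)/(H − s) = 468000 × (2084836.7 − 638) / (2084836.7 − 468000) = 468000 × 2084198.7 / 1616836.7 ≈ 603280 mm.
Depth of field = Df − Dn = 603280 − 382278 ≈ 221002 mm ≈ 221 m.

221 m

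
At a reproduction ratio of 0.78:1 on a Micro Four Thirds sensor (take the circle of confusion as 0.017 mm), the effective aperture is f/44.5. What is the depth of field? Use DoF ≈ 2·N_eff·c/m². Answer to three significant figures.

2.49 mm

At magnification m, DoF ≈ 2·N_eff·c/m² = 2 × 44.5 × 0.017 / 0.78² = 1.513 / 0.6084 ≈ 2.49 mm.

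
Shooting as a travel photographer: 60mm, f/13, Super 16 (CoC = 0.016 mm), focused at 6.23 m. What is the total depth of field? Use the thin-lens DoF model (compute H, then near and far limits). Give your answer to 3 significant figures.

Hyperfocal distance H = f²/(N·c) + f = 60²/(13 × 0.016) + 60 = 3600/0.208 + 60 ≈ 17367.7 mm ≈ 17.37 m.
Near limit Dn = s·(H − f)/(H + s − 2f) = 6230 × (17367.7 − 60) / (17367.7 + 6230 − 2 × 60) = 6230 × 17307.7 / 23477.7 ≈ 4592.7 mm.
Far limit Df = s·(H − f)/(H − s) = 6230 × (17367.7 − 60) / (17367.7 − 6230) = 6230 × 17307.7 / 11137.7 ≈ 9681.3 mm.
Depth of field = Df − Dn = 9681.3 − 4592.7 ≈ 5088.6 mm ≈ 5.09 m.

5.09 m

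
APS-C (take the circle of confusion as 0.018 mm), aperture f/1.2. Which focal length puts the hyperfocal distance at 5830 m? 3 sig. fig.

355 mm

From H = f²/(N·c) + f, with f ≪ H: f ≈ √(H·N·c) = √(5830000 × 1.2 × 0.018) = √125928 ≈ 354.9 mm.
The +f correction barely moves this — solving exactly, f² + N·c·f − N·c·H = 0 ⇒ f = (−N·c + √((N·c)² + 4·N·c·H))/2 = (−0.0216 + √503712)/2 ≈ 354.85 mm, so f ≈ 355 mm.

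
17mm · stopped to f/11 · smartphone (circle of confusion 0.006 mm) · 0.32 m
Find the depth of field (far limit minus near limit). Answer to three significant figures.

Hyperfocal distance H = f²/(N·c) + f = 17²/(11 × 0.006) + 17 = 289/0.066 + 17 ≈ 4395.8 mm ≈ 4.396 m.
Near limit Dn = s·(H − f)/(H + s − 2f) = 320 × (4395.8 − 17) / (4395.8 + 320 − 2 × 17) = 320 × 4378.8 / 4681.8 ≈ 299.290 mm.
Far limit Df = s·(H − f)/(H − s) = 320 × (4395.8 − 17) / (4395.8 − 320) = 320 × 4378.8 / 4075.8 ≈ 343.789 mm.
Depth of field = Df − Dn = 343.789 − 299.290 ≈ 44.499 mm.

44.5 mm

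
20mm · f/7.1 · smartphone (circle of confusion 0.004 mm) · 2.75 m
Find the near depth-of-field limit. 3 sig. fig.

2.30 m

Hyperfocal distance H = f²/(N·c) + f = 20²/(7.1 × 0.004) + 20 = 400/0.0284 + 20 ≈ 14104.5 mm ≈ 14.10 m.
Near limit Dn = s·(H − f)/(H + s − 2f) = 2750 × (14104.5 − 20) / (14104.5 + 2750 − 2 × 20) = 2750 × 14084.5 / 16814.5 ≈ 2303.5 mm ≈ 2.30 m.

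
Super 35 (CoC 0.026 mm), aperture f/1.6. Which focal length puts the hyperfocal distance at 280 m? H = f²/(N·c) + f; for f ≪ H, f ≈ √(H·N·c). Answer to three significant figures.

108 mm

From H = f²/(N·c) + f, with f ≪ H: f ≈ √(H·N·c) = √(280000 × 1.6 × 0.026) = √11648 ≈ 107.9 mm.
The +f correction barely moves this — solving exactly, f² + N·c·f − N·c·H = 0 ⇒ f = (−N·c + √((N·c)² + 4·N·c·H))/2 = (−0.0416 + √46592)/2 ≈ 107.91 mm, so f ≈ 108 mm.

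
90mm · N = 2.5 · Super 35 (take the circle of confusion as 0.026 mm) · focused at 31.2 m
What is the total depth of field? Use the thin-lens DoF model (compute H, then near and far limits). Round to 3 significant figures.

16.6 m

Hyperfocal distance H = f²/(N·c) + f = 90²/(2.5 × 0.026) + 90 = 8100/0.065 + 90 ≈ 124705.4 mm ≈ 124.7 m.
Near limit Dn = s·(H − f)/(H + s − 2f) = 31200 × (124705.4 − 90) / (124705.4 + 31200 − 2 × 90) = 31200 × 124615.4 / 155725.4 ≈ 24967 mm.
Far limit Df = s·(H − f)/(H − s) = 31200 × (124705.4 − 90) / (124705.4 − 31200) = 31200 × 124615.4 / 93505.4 ≈ 41580 mm.
Depth of field = Df − Dn = 41580 − 24967 ≈ 16613 mm ≈ 16.6 m.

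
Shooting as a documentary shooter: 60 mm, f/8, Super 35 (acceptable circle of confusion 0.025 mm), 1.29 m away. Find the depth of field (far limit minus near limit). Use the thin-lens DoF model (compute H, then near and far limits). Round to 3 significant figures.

177 mm

Hyperfocal distance H = f²/(N·c) + f = 60²/(8 × 0.025) + 60 = 3600/0.2 + 60 ≈ 18060.0 mm ≈ 18.06 m.
Near limit Dn = s·(H − f)/(H + s − 2f) = 1290 × (18060.0 − 60) / (18060.0 + 1290 − 2 × 60) = 1290 × 18000.0 / 19230.0 ≈ 1207.49 mm.
Far limit Df = s·(H − f)/(H − s) = 1290 × (18060.0 − 60) / (18060.0 − 1290) = 1290 × 18000.0 / 16770.0 ≈ 1384.62 mm.
Depth of field = Df − Dn = 1384.62 − 1207.49 ≈ 177.13 mm.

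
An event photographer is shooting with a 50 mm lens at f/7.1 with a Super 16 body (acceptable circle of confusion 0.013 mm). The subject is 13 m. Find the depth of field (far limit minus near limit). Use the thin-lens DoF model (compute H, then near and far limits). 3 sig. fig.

Hyperfocal distance H = f²/(N·c) + f = 50²/(7.1 × 0.013) + 50 = 2500/0.0923 + 50 ≈ 27135.6 mm ≈ 27.14 m.
Near limit Dn = s·(H − f)/(H + s − 2f) = 13000 × (27135.6 − 50) / (27135.6 + 13000 − 2 × 50) = 13000 × 27085.6 / 40035.6 ≈ 8795 mm.
Far limit Df = s·(H − f)/(H − s) = 13000 × (27135.6 − 50) / (27135.6 − 13000) = 13000 × 27085.6 / 14135.6 ≈ 24910 mm.
Depth of field = Df − Dn = 24910 − 8795 ≈ 16115 mm ≈ 16.1 m.

16.1 m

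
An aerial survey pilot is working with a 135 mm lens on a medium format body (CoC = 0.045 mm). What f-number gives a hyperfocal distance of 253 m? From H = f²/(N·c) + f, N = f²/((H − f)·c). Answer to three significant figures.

Rearrange H = f²/(N·c) + f for N: N = f² / ((H − f)·c).
N = 135² / ((253000 − 135) × 0.045) = 18225 / 11379 ≈ 1.60.

f/1.60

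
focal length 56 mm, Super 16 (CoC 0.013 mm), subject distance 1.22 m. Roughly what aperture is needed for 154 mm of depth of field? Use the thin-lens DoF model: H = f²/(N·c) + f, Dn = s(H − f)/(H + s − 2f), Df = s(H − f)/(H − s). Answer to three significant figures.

Write h = H − f = f²/(N·c). The thin-lens limits are Dn = s·h/(h + (s−f)) and Df = s·h/(h − (s−f)), so DoF = Df − Dn = 2·s·(s−f)·h / (h² − (s−f)²).
That is a quadratic in h: DoF·h² − 2·s·(s−f)·h − DoF·(s−f)² = 0 ⇒ h = (s−f)·(s + √(s² + DoF²)) / DoF = 1164 × (1220 + √(1220² + 154²)) / 154 = 1164 × (1220 + 1229.68) / 154 ≈ 18516 mm.
Then N = f²/(c·h) = 56² / (0.013 × 18516) = 3136 / 240.71 ≈ 13.

f/13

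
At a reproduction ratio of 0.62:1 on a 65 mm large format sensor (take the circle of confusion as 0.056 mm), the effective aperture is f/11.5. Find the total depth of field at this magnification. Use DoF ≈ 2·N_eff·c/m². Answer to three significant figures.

3.35 mm

At magnification m, DoF ≈ 2·N_eff·c/m² = 2 × 11.5 × 0.056 / 0.62² = 1.288 / 0.3844 ≈ 3.35 mm.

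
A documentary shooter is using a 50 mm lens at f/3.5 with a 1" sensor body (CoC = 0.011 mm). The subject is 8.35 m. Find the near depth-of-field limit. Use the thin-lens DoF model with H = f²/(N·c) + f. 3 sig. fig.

Hyperfocal distance H = f²/(N·c) + f = 50²/(3.5 × 0.011) + 50 = 2500/0.0385 + 50 ≈ 64985.1 mm ≈ 64.99 m.
Near limit Dn = s·(H − f)/(H + s − 2f) = 8350 × (64985.1 − 50) / (64985.1 + 8350 − 2 × 50) = 8350 × 64935.1 / 73235.1 ≈ 7403.7 mm ≈ 7.40 m.

7.40 m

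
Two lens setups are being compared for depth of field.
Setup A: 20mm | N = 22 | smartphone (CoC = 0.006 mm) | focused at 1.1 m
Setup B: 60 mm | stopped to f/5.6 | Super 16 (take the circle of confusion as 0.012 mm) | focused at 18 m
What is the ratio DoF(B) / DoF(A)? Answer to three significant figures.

15.1

Setup A: H = 20²/(22×0.006) + 20 ≈ 3050.3 mm; DoF = Df − Dn = 1709.14 − 810.97 ≈ 898.17 mm.
Setup B: H = 60²/(5.6×0.012) + 60 ≈ 53631.4 mm; DoF = Df − Dn = 27063 − 13484 ≈ 13579 mm.
Ratio = 13579 / 898.17 ≈ 15.1.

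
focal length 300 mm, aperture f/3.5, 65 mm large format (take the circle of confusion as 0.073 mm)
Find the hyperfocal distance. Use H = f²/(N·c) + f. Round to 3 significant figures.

353 m

Hyperfocal distance H = f²/(N·c) + f = 300²/(3.5 × 0.073) + 300 = 90000/0.2555 + 300 ≈ 352550.5 mm ≈ 353 m.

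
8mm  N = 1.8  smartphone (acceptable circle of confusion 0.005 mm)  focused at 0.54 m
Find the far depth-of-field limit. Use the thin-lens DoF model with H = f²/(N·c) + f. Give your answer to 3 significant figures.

0.584 m

Hyperfocal distance H = f²/(N·c) + f = 8²/(1.8 × 0.005) + 8 = 64/0.009 + 8 ≈ 7119.1 mm ≈ 7.119 m.
Far limit Df = s·(H − f)/(H − s) = 540 × (7119.1 − 8) / (7119.1 − 540) = 540 × 7111.1 / 6579.1 ≈ 583.67 mm ≈ 0.584 m.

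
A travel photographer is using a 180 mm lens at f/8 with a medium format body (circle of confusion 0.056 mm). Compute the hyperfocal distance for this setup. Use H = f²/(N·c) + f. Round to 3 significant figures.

Hyperfocal distance H = f²/(N·c) + f = 180²/(8 × 0.056) + 180 = 32400/0.448 + 180 ≈ 72501.4 mm ≈ 72.5 m.

72.5 m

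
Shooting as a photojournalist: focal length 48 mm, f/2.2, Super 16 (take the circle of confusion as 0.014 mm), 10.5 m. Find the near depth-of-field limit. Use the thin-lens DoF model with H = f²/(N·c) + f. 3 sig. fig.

Hyperfocal distance H = f²/(N·c) + f = 48²/(2.2 × 0.014) + 48 = 2304/0.0308 + 48 ≈ 74853.2 mm ≈ 74.85 m.
Near limit Dn = s·(H − f)/(H + s − 2f) = 10500 × (74853.2 − 48) / (74853.2 + 10500 − 2 × 48) = 10500 × 74805.2 / 85257.2 ≈ 9212.8 mm ≈ 9.21 m.

9.21 m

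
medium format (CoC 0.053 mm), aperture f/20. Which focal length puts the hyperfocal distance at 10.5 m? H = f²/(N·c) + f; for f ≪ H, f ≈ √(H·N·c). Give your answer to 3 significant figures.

105 mm

From H = f²/(N·c) + f, with f ≪ H: f ≈ √(H·N·c) = √(10500 × 20 × 0.053) = √11130 ≈ 105.5 mm.
Exact: f² + N·c·f − N·c·H = 0 ⇒ f = (−N·c + √((N·c)² + 4·N·c·H))/2 = (−1.06 + √44521)/2 ≈ 104.97 mm ≈ 105 mm.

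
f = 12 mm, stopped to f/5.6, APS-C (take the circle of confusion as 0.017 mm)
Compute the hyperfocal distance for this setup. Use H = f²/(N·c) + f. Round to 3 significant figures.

Hyperfocal distance H = f²/(N·c) + f = 12²/(5.6 × 0.017) + 12 = 144/0.0952 + 12 ≈ 1524.6 mm ≈ 1.52 m.

1.52 m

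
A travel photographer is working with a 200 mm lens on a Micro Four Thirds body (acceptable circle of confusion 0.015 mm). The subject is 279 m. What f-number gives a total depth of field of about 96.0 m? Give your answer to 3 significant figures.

f/1.60

Write h = H − f = f²/(N·c). The thin-lens limits are Dn = s·h/(h + (s−f)) and Df = s·h/(h − (s−f)), so DoF = Df − Dn = 2·s·(s−f)·h / (h² − (s−f)²).
That is a quadratic in h: DoF·h² − 2·s·(s−f)·h − DoF·(s−f)² = 0 ⇒ h = (s−f)·(s + √(s² + DoF²)) / DoF = 278800 × (279000 + √(279000² + 96000²)) / 96000 = 278800 × (279000 + 295054) / 96000 ≈ 1667149 mm.
Then N = f²/(c·h) = 200² / (0.015 × 1667149) = 40000 / 25007 ≈ 1.60.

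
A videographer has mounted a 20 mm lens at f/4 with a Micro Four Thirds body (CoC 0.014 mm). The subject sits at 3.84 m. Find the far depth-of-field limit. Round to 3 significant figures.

Hyperfocal distance H = f²/(N·c) + f = 20²/(4 × 0.014) + 20 = 400/0.056 + 20 ≈ 7162.9 mm ≈ 7.163 m.
Far limit Df = s·(H − f)/(H − s) = 3840 × (7162.9 − 20) / (7162.9 − 3840) = 3840 × 7142.9 / 3322.9 ≈ 8254.5 mm ≈ 8.25 m.

8.25 m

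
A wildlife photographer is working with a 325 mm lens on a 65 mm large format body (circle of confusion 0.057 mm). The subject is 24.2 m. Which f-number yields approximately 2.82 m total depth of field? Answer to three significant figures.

Write h = H − f = f²/(N·c). The thin-lens limits are Dn = s·h/(h + (s−f)) and Df = s·h/(h − (s−f)), so DoF = Df − Dn = 2·s·(s−f)·h / (h² − (s−f)²).
That is a quadratic in h: DoF·h² − 2·s·(s−f)·h − DoF·(s−f)² = 0 ⇒ h = (s−f)·(s + √(s² + DoF²)) / DoF = 23875 × (24200 + √(24200² + 2820²)) / 2820 = 23875 × (24200 + 24363.8) / 2820 ≈ 411156 mm.
Then N = f²/(c·h) = 325² / (0.057 × 411156) = 105625 / 23436 ≈ 4.51.

f/4.51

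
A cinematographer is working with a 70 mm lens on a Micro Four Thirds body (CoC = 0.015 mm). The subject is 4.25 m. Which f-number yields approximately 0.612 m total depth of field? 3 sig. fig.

f/5.60

Write h = H − f = f²/(N·c). The thin-lens limits are Dn = s·h/(h + (s−f)) and Df = s·h/(h − (s−f)), so DoF = Df − Dn = 2·s·(s−f)·h / (h² − (s−f)²).
That is a quadratic in h: DoF·h² − 2·s·(s−f)·h − DoF·(s−f)² = 0 ⇒ h = (s−f)·(s + √(s² + DoF²)) / DoF = 4180 × (4250 + √(4250² + 612²)) / 612 = 4180 × (4250 + 4293.84) / 612 ≈ 58355 mm.
Then N = f²/(c·h) = 70² / (0.015 × 58355) = 4900 / 875.32 ≈ 5.60.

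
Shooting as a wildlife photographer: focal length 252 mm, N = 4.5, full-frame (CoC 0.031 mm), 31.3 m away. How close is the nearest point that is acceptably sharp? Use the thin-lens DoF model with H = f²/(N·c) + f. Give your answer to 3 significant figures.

Hyperfocal distance H = f²/(N·c) + f = 252²/(4.5 × 0.031) + 252 = 63504/0.1395 + 252 ≈ 455477.8 mm ≈ 455.5 m.
Near limit Dn = s·(H − f)/(H + s − 2f) = 31300 × (455477.8 − 252) / (455477.8 + 31300 − 2 × 252) = 31300 × 455225.8 / 486273.8 ≈ 29302 mm ≈ 29.3 m.

29.3 m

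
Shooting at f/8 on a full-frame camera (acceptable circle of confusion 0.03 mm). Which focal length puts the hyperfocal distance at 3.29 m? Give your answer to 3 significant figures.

28.0 mm

From H = f²/(N·c) + f, with f ≪ H: f ≈ √(H·N·c) = √(3290 × 8 × 0.03) = √789.60 ≈ 28.10 mm.
Exact: f² + N·c·f − N·c·H = 0 ⇒ f = (−N·c + √((N·c)² + 4·N·c·H))/2 = (−0.24 + √3158.5)/2 ≈ 27.980 mm ≈ 28.0 mm.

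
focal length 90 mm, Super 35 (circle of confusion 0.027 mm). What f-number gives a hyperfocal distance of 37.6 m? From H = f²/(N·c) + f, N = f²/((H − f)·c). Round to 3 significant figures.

Rearrange H = f²/(N·c) + f for N: N = f² / ((H − f)·c).
N = 90² / ((37600 − 90) × 0.027) = 8100 / 1013 ≈ 8.

f/8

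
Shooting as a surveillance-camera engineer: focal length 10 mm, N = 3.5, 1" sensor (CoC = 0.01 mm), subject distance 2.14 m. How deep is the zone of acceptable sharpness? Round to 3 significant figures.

7.18 m

Hyperfocal distance H = f²/(N·c) + f = 10²/(3.5 × 0.01) + 10 = 100/0.035 + 10 ≈ 2867.1 mm ≈ 2.867 m.
Near limit Dn = s·(H − f)/(H + s − 2f) = 2140 × (2867.1 − 10) / (2867.1 + 2140 − 2 × 10) = 2140 × 2857.1 / 4987.1 ≈ 1226.0 mm.
Far limit Df = s·(H − f)/(H − s) = 2140 × (2867.1 − 10) / (2867.1 − 2140) = 2140 × 2857.1 / 727.1 ≈ 8408.6 mm.
Depth of field = Df − Dn = 8408.6 − 1226.0 ≈ 7182.6 mm ≈ 7.18 m.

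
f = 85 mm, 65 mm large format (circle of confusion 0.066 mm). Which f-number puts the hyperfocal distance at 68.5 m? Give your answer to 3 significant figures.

Rearrange H = f²/(N·c) + f for N: N = f² / ((H − f)·c).
N = 85² / ((68500 − 85) × 0.066) = 7225 / 4515 ≈ 1.60.

f/1.60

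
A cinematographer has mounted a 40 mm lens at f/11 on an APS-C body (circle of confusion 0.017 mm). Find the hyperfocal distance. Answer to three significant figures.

Hyperfocal distance H = f²/(N·c) + f = 40²/(11 × 0.017) + 40 = 1600/0.187 + 40 ≈ 8596.1 mm ≈ 8.60 m.

8.60 m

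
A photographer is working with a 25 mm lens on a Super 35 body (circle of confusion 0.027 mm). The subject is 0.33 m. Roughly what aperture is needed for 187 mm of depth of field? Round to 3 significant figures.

f/20

Write h = H − f = f²/(N·c). The thin-lens limits are Dn = s·h/(h + (s−f)) and Df = s·h/(h − (s−f)), so DoF = Df − Dn = 2·s·(s−f)·h / (h² − (s−f)²).
That is a quadratic in h: DoF·h² − 2·s·(s−f)·h − DoF·(s−f)² = 0 ⇒ h = (s−f)·(s + √(s² + DoF²)) / DoF = 305 × (330 + √(330² + 187²)) / 187 = 305 × (330 + 379.301) / 187 ≈ 1156.9 mm.
Then N = f²/(c·h) = 25² / (0.027 × 1156.9) = 625 / 31.236 ≈ 20.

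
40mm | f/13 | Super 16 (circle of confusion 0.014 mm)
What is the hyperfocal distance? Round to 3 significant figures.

8.83 m

Hyperfocal distance H = f²/(N·c) + f = 40²/(13 × 0.014) + 40 = 1600/0.182 + 40 ≈ 8831.2 mm ≈ 8.83 m.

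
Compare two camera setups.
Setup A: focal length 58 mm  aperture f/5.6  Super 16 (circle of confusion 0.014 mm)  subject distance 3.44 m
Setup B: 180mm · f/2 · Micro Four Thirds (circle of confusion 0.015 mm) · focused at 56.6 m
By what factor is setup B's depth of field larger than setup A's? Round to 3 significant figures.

10.9

Setup A: H = 58²/(5.6×0.014) + 58 ≈ 42966.2 mm; DoF = Df − Dn = 3734.34 − 3188.67 ≈ 545.67 mm.
Setup B: H = 180²/(2×0.015) + 180 ≈ 1080180.0 mm; DoF = Df − Dn = 59719.8 − 53790.0 ≈ 5929.8 mm.
Ratio = 5929.8 / 545.67 ≈ 10.9.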